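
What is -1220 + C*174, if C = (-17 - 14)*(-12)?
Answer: 63508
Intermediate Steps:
C = 372 (C = -31*(-12) = 372)
-1220 + C*174 = -1220 + 372*174 = -1220 + 64728 = 63508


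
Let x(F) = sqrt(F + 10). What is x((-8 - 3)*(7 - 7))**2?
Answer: 10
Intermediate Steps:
x(F) = sqrt(10 + F)
x((-8 - 3)*(7 - 7))**2 = (sqrt(10 + (-8 - 3)*(7 - 7)))**2 = (sqrt(10 - 11*0))**2 = (sqrt(10 + 0))**2 = (sqrt(10))**2 = 10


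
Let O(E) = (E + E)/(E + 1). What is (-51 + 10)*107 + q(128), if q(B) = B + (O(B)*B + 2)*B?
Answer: 3677917/129 ≈ 28511.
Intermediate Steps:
O(E) = 2*E/(1 + E) (O(E) = (2*E)/(1 + E) = 2*E/(1 + E))
q(B) = B + B*(2 + 2*B²/(1 + B)) (q(B) = B + ((2*B/(1 + B))*B + 2)*B = B + (2*B²/(1 + B) + 2)*B = B + (2 + 2*B²/(1 + B))*B = B + B*(2 + 2*B²/(1 + B)))
(-51 + 10)*107 + q(128) = (-51 + 10)*107 + 128*(3 + 2*128² + 3*128)/(1 + 128) = -41*107 + 128*(3 + 2*16384 + 384)/129 = -4387 + 128*(1/129)*(3 + 32768 + 384) = -4387 + 128*(1/129)*33155 = -4387 + 4243840/129 = 3677917/129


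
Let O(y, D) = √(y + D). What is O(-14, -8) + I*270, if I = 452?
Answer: 122040 + I*√22 ≈ 1.2204e+5 + 4.6904*I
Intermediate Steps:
O(y, D) = √(D + y)
O(-14, -8) + I*270 = √(-8 - 14) + 452*270 = √(-22) + 122040 = I*√22 + 122040 = 122040 + I*√22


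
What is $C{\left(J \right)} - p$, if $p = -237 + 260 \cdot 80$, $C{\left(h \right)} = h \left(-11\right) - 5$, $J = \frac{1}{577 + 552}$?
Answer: $- \frac{23221283}{1129} \approx -20568.0$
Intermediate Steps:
$J = \frac{1}{1129} \approx 0.00088574$
$C{\left(h \right)} = -5 - 11 h$ ($C{\left(h \right)} = - 11 h - 5 = -5 - 11 h$)
$p = 20563$ ($p = -237 + 20800 = 20563$)
$C{\left(J \right)} - p = \left(-5 - \frac{11}{1129}\right) - 20563 = - \frac{5656}{1129} - 20563 = - \frac{23221283}{1129}$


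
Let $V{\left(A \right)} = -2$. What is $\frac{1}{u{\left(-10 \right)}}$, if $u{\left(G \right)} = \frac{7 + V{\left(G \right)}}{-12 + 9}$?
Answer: $- \frac{3}{5} \approx -0.6$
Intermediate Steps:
$u{\left(G \right)} = - \frac{5}{3}$ ($u{\left(G \right)} = \frac{7 - 2}{-12 + 9} = \frac{5}{-3} = 5 \left(- \frac{1}{3}\right) = - \frac{5}{3}$)
$\frac{1}{u{\left(-10 \right)}} = \frac{1}{- \frac{5}{3}} = - \frac{3}{5}$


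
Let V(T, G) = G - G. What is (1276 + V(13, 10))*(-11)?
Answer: -14036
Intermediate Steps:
V(T, G) = 0
(1276 + V(13, 10))*(-11) = (1276 + 0)*(-11) = 1276*(-11) = -14036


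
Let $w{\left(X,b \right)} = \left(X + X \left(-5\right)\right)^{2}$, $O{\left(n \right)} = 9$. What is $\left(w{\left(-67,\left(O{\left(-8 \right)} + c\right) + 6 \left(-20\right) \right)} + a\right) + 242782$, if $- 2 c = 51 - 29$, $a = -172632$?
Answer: $141974$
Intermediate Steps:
$c = -11$ ($c = - \frac{51 - 29}{2} = \left(- \frac{1}{2}\right) 22 = -11$)
$w{\left(X,b \right)} = 16 X^{2}$ ($w{\left(X,b \right)} = \left(X - 5 X\right)^{2} = \left(- 4 X\right)^{2} = 16 X^{2}$)
$\left(w{\left(-67,\left(O{\left(-8 \right)} + c\right) + 6 \left(-20\right) \right)} + a\right) + 242782 = \left(16 \left(-67\right)^{2} - 172632\right) + 242782 = \left(16 \cdot 4489 - 172632\right) + 242782 = \left(71824 - 172632\right) + 242782 = -100808 + 242782 = 141974$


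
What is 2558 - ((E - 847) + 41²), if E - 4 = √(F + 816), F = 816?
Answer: 1720 - 4*√102 ≈ 1679.6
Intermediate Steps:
E = 4 + 4*√102 (E = 4 + √(816 + 816) = 4 + √1632 = 4 + 4*√102 ≈ 44.398)
2558 - ((E - 847) + 41²) = 2558 - (((4 + 4*√102) - 847) + 41²) = 2558 - ((-843 + 4*√102) + 1681) = 2558 - (838 + 4*√102) = 2558 + (-838 - 4*√102) = 1720 - 4*√102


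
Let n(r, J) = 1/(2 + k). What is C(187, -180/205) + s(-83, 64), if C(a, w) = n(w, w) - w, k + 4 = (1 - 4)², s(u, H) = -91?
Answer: -25824/287 ≈ -89.979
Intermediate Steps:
k = 5 (k = -4 + (1 - 4)² = -4 + (-3)² = -4 + 9 = 5)
n(r, J) = ⅐ (n(r, J) = 1/(2 + 5) = 1/7 = ⅐)
C(a, w) = ⅐ - w
C(187, -180/205) + s(-83, 64) = (⅐ - (-180)/205) - 91 = (⅐ - 1*(-36/41)) - 91 = (⅐ + 36/41) - 91 = 293/287 - 91 = -25824/287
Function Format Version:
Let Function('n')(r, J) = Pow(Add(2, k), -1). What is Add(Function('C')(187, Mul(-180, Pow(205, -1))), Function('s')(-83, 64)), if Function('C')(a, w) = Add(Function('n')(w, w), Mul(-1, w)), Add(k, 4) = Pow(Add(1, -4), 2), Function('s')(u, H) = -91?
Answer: Rational(-25824, 287) ≈ -89.979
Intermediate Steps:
k = 5 (k = Add(-4, Pow(Add(1, -4), 2)) = Add(-4, Pow(-3, 2)) = Add(-4, 9) = 5)
Function('n')(r, J) = Rational(1, 7) (Function('n')(r, J) = Pow(Add(2, 5), -1) = Pow(7, -1) = Rational(1, 7))
Function('C')(a, w) = Add(Rational(1, 7), Mul(-1, w))
Add(Function('C')(187, Mul(-180, Pow(205, -1))), Function('s')(-83, 64)) = Add(Add(Rational(1, 7), Mul(-1, Mul(-180, Pow(205, -1)))), -91) = Add(Add(Rational(1, 7), Mul(-1, Mul(-180, Rational(1, 205)))), -91) = Add(Add(Rational(1, 7), Mul(-1, Rational(-36, 41))), -91) = Add(Add(Rational(1, 7), Rational(36, 41)), -91) = Add(Rational(293, 287), -91) = Rational(-25824, 287)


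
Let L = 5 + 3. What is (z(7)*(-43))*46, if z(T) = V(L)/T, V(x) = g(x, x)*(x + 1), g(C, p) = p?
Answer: -142416/7 ≈ -20345.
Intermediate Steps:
L = 8
V(x) = x*(1 + x) (V(x) = x*(x + 1) = x*(1 + x))
z(T) = 72/T (z(T) = (8*(1 + 8))/T = (8*9)/T = 72/T)
(z(7)*(-43))*46 = ((72/7)*(-43))*46 = -3096/7*46 = -142416/7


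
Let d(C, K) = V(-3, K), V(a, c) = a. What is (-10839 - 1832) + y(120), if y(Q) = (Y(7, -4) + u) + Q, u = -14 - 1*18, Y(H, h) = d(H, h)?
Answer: -12586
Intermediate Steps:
d(C, K) = -3
Y(H, h) = -3
u = -32 (u = -14 - 18 = -32)
y(Q) = -35 + Q (y(Q) = (-3 - 32) + Q = -35 + Q)
(-10839 - 1832) + y(120) = (-10839 - 1832) + (-35 + 120) = -12671 + 85 = -12586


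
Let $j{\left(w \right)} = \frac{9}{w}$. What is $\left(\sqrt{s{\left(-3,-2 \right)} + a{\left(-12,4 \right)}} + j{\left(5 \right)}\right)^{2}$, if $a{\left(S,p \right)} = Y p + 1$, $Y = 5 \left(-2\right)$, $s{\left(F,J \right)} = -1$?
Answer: $- \frac{919}{25} + \frac{36 i \sqrt{10}}{5} \approx -36.76 + 22.768 i$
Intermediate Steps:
$Y = -10$
$a{\left(S,p \right)} = 1 - 10 p$ ($a{\left(S,p \right)} = - 10 p + 1 = 1 - 10 p$)
$\left(\sqrt{s{\left(-3,-2 \right)} + a{\left(-12,4 \right)}} + j{\left(5 \right)}\right)^{2} = \left(\sqrt{-1 + \left(1 - 40\right)} + \frac{9}{5}\right)^{2} = \left(\sqrt{-1 + \left(1 - 40\right)} + 9 \cdot \frac{1}{5}\right)^{2} = \left(\sqrt{-1 - 39} + \frac{9}{5}\right)^{2} = \left(\sqrt{-40} + \frac{9}{5}\right)^{2} = \left(2 i \sqrt{10} + \frac{9}{5}\right)^{2} = \left(\frac{9}{5} + 2 i \sqrt{10}\right)^{2}$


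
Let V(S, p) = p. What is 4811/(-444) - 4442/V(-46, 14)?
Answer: -1019801/3108 ≈ -328.12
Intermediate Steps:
4811/(-444) - 4442/V(-46, 14) = 4811/(-444) - 4442/14 = 4811*(-1/444) - 4442*1/14 = -4811/444 - 2221/7 = -1019801/3108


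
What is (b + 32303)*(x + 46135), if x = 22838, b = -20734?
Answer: 797948637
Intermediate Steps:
(b + 32303)*(x + 46135) = (-20734 + 32303)*(22838 + 46135) = 11569*68973 = 797948637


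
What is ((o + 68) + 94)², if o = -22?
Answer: 19600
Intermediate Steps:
((o + 68) + 94)² = ((-22 + 68) + 94)² = (46 + 94)² = 140² = 19600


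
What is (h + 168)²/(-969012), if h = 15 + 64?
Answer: -61009/969012 ≈ -0.062960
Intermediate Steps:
h = 79
(h + 168)²/(-969012) = (79 + 168)²/(-969012) = 247²*(-1/969012) = 61009*(-1/969012) = -61009/969012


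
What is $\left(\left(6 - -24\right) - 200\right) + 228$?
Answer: $58$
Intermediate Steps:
$\left(\left(6 - -24\right) - 200\right) + 228 = \left(\left(6 + 24\right) - 200\right) + 228 = \left(30 - 200\right) + 228 = -170 + 228 = 58$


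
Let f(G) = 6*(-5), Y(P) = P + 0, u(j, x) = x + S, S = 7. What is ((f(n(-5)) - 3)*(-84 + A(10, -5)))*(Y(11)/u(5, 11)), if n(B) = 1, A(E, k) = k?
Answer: 10769/6 ≈ 1794.8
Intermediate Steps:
u(j, x) = 7 + x (u(j, x) = x + 7 = 7 + x)
Y(P) = P
f(G) = -30
((f(n(-5)) - 3)*(-84 + A(10, -5)))*(Y(11)/u(5, 11)) = ((-30 - 3)*(-84 - 5))*(11/(7 + 11)) = (-33*(-89))*(11/18) = 2937*(11*(1/18)) = 2937*(11/18) = 10769/6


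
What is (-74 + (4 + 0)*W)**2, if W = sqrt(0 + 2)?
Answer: 5508 - 592*sqrt(2) ≈ 4670.8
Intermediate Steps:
W = sqrt(2) ≈ 1.4142
(-74 + (4 + 0)*W)**2 = (-74 + (4 + 0)*sqrt(2))**2 = (-74 + 4*sqrt(2))**2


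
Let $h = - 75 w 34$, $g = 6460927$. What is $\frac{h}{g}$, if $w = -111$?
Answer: $\frac{283050}{6460927} \approx 0.043809$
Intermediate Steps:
$h = 283050$ ($h = \left(-75\right) \left(-111\right) 34 = 8325 \cdot 34 = 283050$)
$\frac{h}{g} = \frac{283050}{6460927}$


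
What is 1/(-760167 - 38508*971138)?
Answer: -1/775623642150 ≈ -1.2893e-12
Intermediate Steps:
1/(-760167 - 38508*971138) = (1/971138)/(-798675) = -1/798675*1/971138 = -1/775623642150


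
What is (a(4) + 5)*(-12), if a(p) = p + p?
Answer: -156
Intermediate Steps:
a(p) = 2*p
(a(4) + 5)*(-12) = (2*4 + 5)*(-12) = (8 + 5)*(-12) = 13*(-12) = -156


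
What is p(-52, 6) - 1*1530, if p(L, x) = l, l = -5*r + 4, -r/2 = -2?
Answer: -1546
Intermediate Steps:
r = 4 (r = -2*(-2) = 4)
l = -16 (l = -5*4 + 4 = -20 + 4 = -16)
p(L, x) = -16
p(-52, 6) - 1*1530 = -16 - 1*1530 = -16 - 1530 = -1546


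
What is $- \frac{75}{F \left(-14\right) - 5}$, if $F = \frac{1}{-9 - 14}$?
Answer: $\frac{1725}{101} \approx 17.079$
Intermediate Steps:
$F = - \frac{1}{23}$ ($F = \frac{1}{-23} = - \frac{1}{23} \approx -0.043478$)
$- \frac{75}{F \left(-14\right) - 5} = - \frac{75}{\left(- \frac{1}{23}\right) \left(-14\right) - 5} = - \frac{75}{\frac{14}{23} - 5} = - \frac{75}{- \frac{101}{23}} = \left(-75\right) \left(- \frac{23}{101}\right) = \frac{1725}{101}$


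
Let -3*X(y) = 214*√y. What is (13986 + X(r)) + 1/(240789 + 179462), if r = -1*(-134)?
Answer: 5877630487/420251 - 214*√134/3 ≈ 13160.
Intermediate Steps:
r = 134
X(y) = -214*√y/3
(13986 + X(r)) + 1/(240789 + 179462) = (13986 - 214*√134/3) + 1/(240789 + 179462) = (13986 - 214*√134/3) + 1/420251 = 5877630487/420251 - 214*√134/3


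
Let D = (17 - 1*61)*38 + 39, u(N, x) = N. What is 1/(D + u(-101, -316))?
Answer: -1/1734 ≈ -0.00057670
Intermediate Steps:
D = -1633 (D = (17 - 61)*38 + 39 = -44*38 + 39 = -1672 + 39 = -1633)
1/(D + u(-101, -316)) = 1/(-1633 - 101) = 1/(-1734) = -1/1734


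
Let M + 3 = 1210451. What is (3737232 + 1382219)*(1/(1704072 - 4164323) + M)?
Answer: 15245755295288196597/2460251 ≈ 6.1968e+12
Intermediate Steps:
M = 1210448 (M = -3 + 1210451 = 1210448)
(3737232 + 1382219)*(1/(1704072 - 4164323) + M) = (3737232 + 1382219)*(1/(1704072 - 4164323) + 1210448) = 5119451*(1/(-2460251) + 1210448) = 5119451*(-1/2460251 + 1210448) = 5119451*(2978005902447/2460251) = 15245755295288196597/2460251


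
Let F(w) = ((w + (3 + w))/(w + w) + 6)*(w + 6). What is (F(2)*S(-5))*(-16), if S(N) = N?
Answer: 4960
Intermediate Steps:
F(w) = (6 + w)*(6 + (3 + 2*w)/(2*w)) (F(w) = ((3 + 2*w)/((2*w)) + 6)*(6 + w) = ((3 + 2*w)*(1/(2*w)) + 6)*(6 + w) = ((3 + 2*w)/(2*w) + 6)*(6 + w) = (6 + (3 + 2*w)/(2*w))*(6 + w) = (6 + w)*(6 + (3 + 2*w)/(2*w)))
(F(2)*S(-5))*(-16) = ((87/2 + 7*2 + 9/2)*(-5))*(-16) = ((87/2 + 14 + 9*(½))*(-5))*(-16) = ((87/2 + 14 + 9/2)*(-5))*(-16) = (62*(-5))*(-16) = -310*(-16) = 4960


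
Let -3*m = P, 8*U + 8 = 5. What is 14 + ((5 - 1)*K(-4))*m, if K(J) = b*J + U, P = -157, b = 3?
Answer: -5153/2 ≈ -2576.5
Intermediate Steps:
U = -3/8 (U = -1 + (1/8)*5 = -1 + 5/8 = -3/8 ≈ -0.37500)
K(J) = -3/8 + 3*J (K(J) = 3*J - 3/8 = -3/8 + 3*J)
m = 157/3 (m = -1/3*(-157) = 157/3 ≈ 52.333)
14 + ((5 - 1)*K(-4))*m = 14 + ((5 - 1)*(-3/8 + 3*(-4)))*(157/3) = 14 + (4*(-3/8 - 12))*(157/3) = 14 + (4*(-99/8))*(157/3) = 14 - 99/2*157/3 = 14 - 5181/2 = -5153/2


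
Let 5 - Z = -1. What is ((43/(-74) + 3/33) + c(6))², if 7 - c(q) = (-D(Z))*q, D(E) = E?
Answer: 1197367609/662596 ≈ 1807.1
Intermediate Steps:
Z = 6 (Z = 5 - 1*(-1) = 5 + 1 = 6)
c(q) = 7 + 6*q (c(q) = 7 - (-1*6)*q = 7 - (-6)*q = 7 + 6*q)
((43/(-74) + 3/33) + c(6))² = ((43/(-74) + 3/33) + (7 + 6*6))² = ((43*(-1/74) + 3*(1/33)) + (7 + 36))² = ((-43/74 + 1/11) + 43)² = (-399/814 + 43)² = (34603/814)² = 1197367609/662596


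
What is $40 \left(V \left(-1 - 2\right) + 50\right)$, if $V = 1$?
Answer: $1880$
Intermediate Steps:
$40 \left(V \left(-1 - 2\right) + 50\right) = 40 \left(1 \left(-1 - 2\right) + 50\right) = 40 \left(1 \left(-3\right) + 50\right) = 40 \left(-3 + 50\right) = 40 \cdot 47 = 1880$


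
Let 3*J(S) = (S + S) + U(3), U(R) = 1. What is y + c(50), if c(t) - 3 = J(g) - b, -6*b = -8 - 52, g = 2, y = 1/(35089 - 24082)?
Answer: -58703/11007 ≈ -5.3332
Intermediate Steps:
y = 1/11007 ≈ 9.0851e-5
J(S) = ⅓ + 2*S/3 (J(S) = ((S + S) + 1)/3 = (2*S + 1)/3 = (1 + 2*S)/3 = ⅓ + 2*S/3)
b = 10 (b = -(-8 - 52)/6 = -⅙*(-60) = 10)
c(t) = -16/3 (c(t) = 3 + ((⅓ + (⅔)*2) - 1*10) = 3 + ((⅓ + 4/3) - 10) = 3 + (5/3 - 10) = 3 - 25/3 = -16/3)
y + c(50) = 1/11007 - 16/3 = -58703/11007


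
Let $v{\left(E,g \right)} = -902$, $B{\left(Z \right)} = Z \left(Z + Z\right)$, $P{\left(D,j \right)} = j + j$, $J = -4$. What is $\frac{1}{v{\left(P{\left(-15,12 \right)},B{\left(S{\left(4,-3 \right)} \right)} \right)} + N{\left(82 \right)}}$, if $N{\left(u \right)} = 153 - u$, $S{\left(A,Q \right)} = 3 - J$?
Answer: $- \frac{1}{831} \approx -0.0012034$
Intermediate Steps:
$P{\left(D,j \right)} = 2 j$
$S{\left(A,Q \right)} = 7$ ($S{\left(A,Q \right)} = 3 - -4 = 3 + 4 = 7$)
$B{\left(Z \right)} = 2 Z^{2}$ ($B{\left(Z \right)} = Z 2 Z = 2 Z^{2}$)
$\frac{1}{v{\left(P{\left(-15,12 \right)},B{\left(S{\left(4,-3 \right)} \right)} \right)} + N{\left(82 \right)}} = \frac{1}{-902 + \left(153 - 82\right)} = \frac{1}{-902 + 71} = \frac{1}{-831} = - \frac{1}{831}$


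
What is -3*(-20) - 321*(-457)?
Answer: 146757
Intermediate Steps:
-3*(-20) - 321*(-457) = 60 + 146697 = 146757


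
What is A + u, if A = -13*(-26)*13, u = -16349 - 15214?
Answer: -27169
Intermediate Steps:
u = -31563
A = 4394 (A = 338*13 = 4394)
A + u = 4394 - 31563 = -27169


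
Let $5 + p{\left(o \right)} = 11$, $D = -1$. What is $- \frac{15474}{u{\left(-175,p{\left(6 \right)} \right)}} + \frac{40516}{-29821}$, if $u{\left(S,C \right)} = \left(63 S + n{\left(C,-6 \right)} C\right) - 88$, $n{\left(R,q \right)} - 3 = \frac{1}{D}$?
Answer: $\frac{11682038}{331042921} \approx 0.035289$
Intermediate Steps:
$n{\left(R,q \right)} = 2$ ($n{\left(R,q \right)} = 3 + \frac{1}{-1} = 3 - 1 = 2$)
$p{\left(o \right)} = 6$ ($p{\left(o \right)} = -5 + 11 = 6$)
$u{\left(S,C \right)} = -88 + 2 C + 63 S$ ($u{\left(S,C \right)} = \left(63 S + 2 C\right) - 88 = \left(2 C + 63 S\right) - 88 = -88 + 2 C + 63 S$)
$- \frac{15474}{u{\left(-175,p{\left(6 \right)} \right)}} + \frac{40516}{-29821} = - \frac{15474}{-88 + 2 \cdot 6 + 63 \left(-175\right)} + \frac{40516}{-29821} = - \frac{15474}{-88 + 12 - 11025} + 40516 \left(- \frac{1}{29821}\right) = - \frac{15474}{-11101} - \frac{40516}{29821} = \left(-15474\right) \left(- \frac{1}{11101}\right) - \frac{40516}{29821} = \frac{15474}{11101} - \frac{40516}{29821} = \frac{11682038}{331042921}$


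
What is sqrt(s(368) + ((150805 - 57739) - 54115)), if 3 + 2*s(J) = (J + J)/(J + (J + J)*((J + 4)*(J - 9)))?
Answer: 3*sqrt(1234972790419530)/534194 ≈ 197.36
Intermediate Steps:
s(J) = -3/2 + J/(J + 2*J*(-9 + J)*(4 + J)) (s(J) = -3/2 + ((J + J)/(J + (J + J)*((J + 4)*(J - 9))))/2 = -3/2 + ((2*J)/(J + (2*J)*((4 + J)*(-9 + J))))/2 = -3/2 + ((2*J)/(J + (2*J)*((-9 + J)*(4 + J))))/2 = -3/2 + ((2*J)/(J + 2*J*(-9 + J)*(4 + J)))/2 = -3/2 + (2*J/(J + 2*J*(-9 + J)*(4 + J)))/2 = -3/2 + J/(J + 2*J*(-9 + J)*(4 + J)))
sqrt(s(368) + ((150805 - 57739) - 54115)) = sqrt((-215 - 30*368 + 6*368**2)/(2*(71 - 2*368**2 + 10*368)) + ((150805 - 57739) - 54115)) = sqrt((-215 - 11040 + 6*135424)/(2*(71 - 2*135424 + 3680)) + (93066 - 54115)) = sqrt((-215 - 11040 + 812544)/(2*(71 - 270848 + 3680)) + 38951) = sqrt((1/2)*801289/(-267097) + 38951) = sqrt((1/2)*(-1/267097)*801289 + 38951) = sqrt(-801289/534194 + 38951) = sqrt(20806589205/534194) = 3*sqrt(1234972790419530)/534194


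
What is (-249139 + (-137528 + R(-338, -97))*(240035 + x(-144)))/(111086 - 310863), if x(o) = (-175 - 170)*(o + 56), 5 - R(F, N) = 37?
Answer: 37195785339/199777 ≈ 1.8619e+5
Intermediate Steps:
R(F, N) = -32 (R(F, N) = 5 - 1*37 = 5 - 37 = -32)
x(o) = -19320 - 345*o (x(o) = -345*(56 + o) = -19320 - 345*o)
(-249139 + (-137528 + R(-338, -97))*(240035 + x(-144)))/(111086 - 310863) = (-249139 + (-137528 - 32)*(240035 + (-19320 - 345*(-144))))/(111086 - 310863) = (-249139 - 137560*(240035 + (-19320 + 49680)))/(-199777) = (-249139 - 137560*(240035 + 30360))*(-1/199777) = (-249139 - 137560*270395)*(-1/199777) = (-249139 - 37195536200)*(-1/199777) = -37195785339*(-1/199777) = 37195785339/199777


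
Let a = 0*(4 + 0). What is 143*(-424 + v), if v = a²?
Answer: -60632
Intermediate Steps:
a = 0 (a = 0*4 = 0)
v = 0 (v = 0² = 0)
143*(-424 + v) = 143*(-424 + 0) = 143*(-424) = -60632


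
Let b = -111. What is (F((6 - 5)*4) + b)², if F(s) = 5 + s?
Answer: 10404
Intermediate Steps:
(F((6 - 5)*4) + b)² = ((5 + (6 - 5)*4) - 111)² = ((5 + 1*4) - 111)² = ((5 + 4) - 111)² = (9 - 111)² = (-102)² = 10404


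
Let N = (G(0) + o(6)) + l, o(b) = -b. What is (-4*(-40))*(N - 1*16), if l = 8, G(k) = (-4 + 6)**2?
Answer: -1600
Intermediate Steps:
G(k) = 4 (G(k) = 2**2 = 4)
N = 6 (N = (4 - 1*6) + 8 = (4 - 6) + 8 = -2 + 8 = 6)
(-4*(-40))*(N - 1*16) = (-4*(-40))*(6 - 1*16) = 160*(6 - 16) = 160*(-10) = -1600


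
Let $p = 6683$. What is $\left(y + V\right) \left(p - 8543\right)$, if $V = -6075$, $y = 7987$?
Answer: $-3556320$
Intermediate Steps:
$\left(y + V\right) \left(p - 8543\right) = \left(7987 - 6075\right) \left(6683 - 8543\right) = 1912 \left(-1860\right) = -3556320$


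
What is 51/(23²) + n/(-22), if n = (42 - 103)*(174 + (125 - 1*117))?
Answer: 2937040/5819 ≈ 504.73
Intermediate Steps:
n = -11102 (n = -61*(174 + (125 - 117)) = -61*(174 + 8) = -61*182 = -11102)
51/(23²) + n/(-22) = 51/(23²) - 11102/(-22) = 51/529 - 11102*(-1/22) = 51*(1/529) + 5551/11 = 51/529 + 5551/11 = 2937040/5819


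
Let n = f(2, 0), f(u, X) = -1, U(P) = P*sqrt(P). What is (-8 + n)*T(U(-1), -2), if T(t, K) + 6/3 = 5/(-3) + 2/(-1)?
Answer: 51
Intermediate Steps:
U(P) = P**(3/2)
n = -1
T(t, K) = -17/3 (T(t, K) = -2 + (5/(-3) + 2/(-1)) = -2 + (5*(-1/3) + 2*(-1)) = -2 + (-5/3 - 2) = -2 - 11/3 = -17/3)
(-8 + n)*T(U(-1), -2) = (-8 - 1)*(-17/3) = -9*(-17/3) = 51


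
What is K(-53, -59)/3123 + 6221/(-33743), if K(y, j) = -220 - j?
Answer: -24860806/105379389 ≈ -0.23592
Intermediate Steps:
K(-53, -59)/3123 + 6221/(-33743) = (-220 - 1*(-59))/3123 + 6221/(-33743) = (-220 + 59)*(1/3123) + 6221*(-1/33743) = -161*1/3123 - 6221/33743 = -161/3123 - 6221/33743 = -24860806/105379389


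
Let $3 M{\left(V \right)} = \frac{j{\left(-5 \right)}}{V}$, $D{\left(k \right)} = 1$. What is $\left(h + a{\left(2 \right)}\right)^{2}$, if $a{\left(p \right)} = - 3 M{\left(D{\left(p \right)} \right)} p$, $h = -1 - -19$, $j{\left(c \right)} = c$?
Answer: $784$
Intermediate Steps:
$h = 18$ ($h = -1 + 19 = 18$)
$M{\left(V \right)} = - \frac{5}{3 V}$ ($M{\left(V \right)} = \frac{\left(-5\right) \frac{1}{V}}{3} = - \frac{5}{3 V}$)
$a{\left(p \right)} = 5 p$ ($a{\left(p \right)} = - 3 \left(- \frac{5}{3 \cdot 1}\right) p = - 3 \left(\left(- \frac{5}{3}\right) 1\right) p = \left(-3\right) \left(- \frac{5}{3}\right) p = 5 p$)
$\left(h + a{\left(2 \right)}\right)^{2} = \left(18 + 5 \cdot 2\right)^{2} = \left(18 + 10\right)^{2} = 28^{2} = 784$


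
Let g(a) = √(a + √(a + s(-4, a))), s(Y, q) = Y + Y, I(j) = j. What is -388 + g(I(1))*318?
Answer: -388 + 318*√(1 + I*√7) ≈ 51.969 + 304.05*I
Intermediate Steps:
s(Y, q) = 2*Y
g(a) = √(a + √(-8 + a)) (g(a) = √(a + √(a + 2*(-4))) = √(a + √(a - 8)) = √(a + √(-8 + a)))
-388 + g(I(1))*318 = -388 + √(1 + √(-8 + 1))*318 = -388 + √(1 + √(-7))*318 = -388 + √(1 + I*√7)*318 = -388 + 318*√(1 + I*√7)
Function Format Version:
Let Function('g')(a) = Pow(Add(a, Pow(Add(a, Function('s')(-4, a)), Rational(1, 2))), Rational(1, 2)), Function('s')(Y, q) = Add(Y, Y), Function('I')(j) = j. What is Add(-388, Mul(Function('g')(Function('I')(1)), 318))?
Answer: Add(-388, Mul(318, Pow(Add(1, Mul(I, Pow(7, Rational(1, 2)))), Rational(1, 2)))) ≈ Add(51.969, Mul(304.05, I))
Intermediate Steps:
Function('s')(Y, q) = Mul(2, Y)
Function('g')(a) = Pow(Add(a, Pow(Add(-8, a), Rational(1, 2))), Rational(1, 2)) (Function('g')(a) = Pow(Add(a, Pow(Add(a, Mul(2, -4)), Rational(1, 2))), Rational(1, 2)) = Pow(Add(a, Pow(Add(a, -8), Rational(1, 2))), Rational(1, 2)) = Pow(Add(a, Pow(Add(-8, a), Rational(1, 2))), Rational(1, 2)))
Add(-388, Mul(Function('g')(Function('I')(1)), 318)) = Add(-388, Mul(Pow(Add(1, Pow(Add(-8, 1), Rational(1, 2))), Rational(1, 2)), 318)) = Add(-388, Mul(Pow(Add(1, Pow(-7, Rational(1, 2))), Rational(1, 2)), 318)) = Add(-388, Mul(Pow(Add(1, Mul(I, Pow(7, Rational(1, 2)))), Rational(1, 2)), 318)) = Add(-388, Mul(318, Pow(Add(1, Mul(I, Pow(7, Rational(1, 2)))), Rational(1, 2))))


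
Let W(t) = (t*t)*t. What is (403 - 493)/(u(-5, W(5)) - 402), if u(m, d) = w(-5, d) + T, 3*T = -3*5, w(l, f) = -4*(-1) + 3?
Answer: 9/40 ≈ 0.22500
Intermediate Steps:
w(l, f) = 7 (w(l, f) = 4 + 3 = 7)
T = -5 (T = (-3*5)/3 = (⅓)*(-15) = -5)
W(t) = t³ (W(t) = t²*t = t³)
u(m, d) = 2 (u(m, d) = 7 - 5 = 2)
(403 - 493)/(u(-5, W(5)) - 402) = (403 - 493)/(2 - 402) = -90/(-400) = -90*(-1/400) = 9/40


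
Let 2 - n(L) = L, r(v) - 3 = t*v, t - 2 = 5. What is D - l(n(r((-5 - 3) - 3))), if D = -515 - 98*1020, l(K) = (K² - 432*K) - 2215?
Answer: -71204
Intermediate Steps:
t = 7 (t = 2 + 5 = 7)
r(v) = 3 + 7*v
n(L) = 2 - L
l(K) = -2215 + K² - 432*K
D = -100475 (D = -515 - 99960 = -100475)
D - l(n(r((-5 - 3) - 3))) = -100475 - (-2215 + (2 - (3 + 7*((-5 - 3) - 3)))² - 432*(2 - (3 + 7*((-5 - 3) - 3)))) = -100475 - (-2215 + (2 - (3 + 7*(-8 - 3)))² - 432*(2 - (3 + 7*(-8 - 3)))) = -100475 - (-2215 + (2 - (3 + 7*(-11)))² - 432*(2 - (3 + 7*(-11)))) = -100475 - (-2215 + (2 - (3 - 77))² - 432*(2 - (3 - 77))) = -100475 - (-2215 + (2 - 1*(-74))² - 432*(2 - 1*(-74))) = -100475 - (-2215 + (2 + 74)² - 432*(2 + 74)) = -100475 - (-2215 + 76² - 432*76) = -100475 - (-2215 + 5776 - 32832) = -100475 - 1*(-29271) = -100475 + 29271 = -71204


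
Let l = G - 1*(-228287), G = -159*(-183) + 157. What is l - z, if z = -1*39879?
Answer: 297420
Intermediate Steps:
G = 29254 (G = 29097 + 157 = 29254)
l = 257541 (l = 29254 - 1*(-228287) = 29254 + 228287 = 257541)
z = -39879
l - z = 257541 - 1*(-39879) = 257541 + 39879 = 297420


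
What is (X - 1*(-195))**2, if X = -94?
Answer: 10201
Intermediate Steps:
(X - 1*(-195))**2 = (-94 - 1*(-195))**2 = (-94 + 195)**2 = 101**2 = 10201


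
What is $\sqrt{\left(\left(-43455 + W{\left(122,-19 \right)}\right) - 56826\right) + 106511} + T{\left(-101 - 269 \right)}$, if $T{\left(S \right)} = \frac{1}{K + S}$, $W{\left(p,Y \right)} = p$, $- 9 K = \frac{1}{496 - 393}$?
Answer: $- \frac{927}{342991} + 4 \sqrt{397} \approx 79.697$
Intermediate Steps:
$K = - \frac{1}{927}$ ($K = - \frac{1}{9 \left(496 - 393\right)} = - \frac{1}{9 \cdot 103} = \left(- \frac{1}{9}\right) \frac{1}{103} = - \frac{1}{927} \approx -0.0010787$)
$T{\left(S \right)} = \frac{1}{- \frac{1}{927} + S}$
$\sqrt{\left(\left(-43455 + W{\left(122,-19 \right)}\right) - 56826\right) + 106511} + T{\left(-101 - 269 \right)} = \sqrt{\left(\left(-43455 + 122\right) - 56826\right) + 106511} + \frac{927}{-1 + 927 \left(-101 - 269\right)} = \sqrt{\left(-43333 - 56826\right) + 106511} + \frac{927}{-1 + 927 \left(-101 - 269\right)} = \sqrt{-100159 + 106511} + \frac{927}{-1 + 927 \left(-370\right)} = \sqrt{6352} + \frac{927}{-1 - 342990} = 4 \sqrt{397} + \frac{927}{-342991} = 4 \sqrt{397} + 927 \left(- \frac{1}{342991}\right) = 4 \sqrt{397} - \frac{927}{342991} = - \frac{927}{342991} + 4 \sqrt{397}$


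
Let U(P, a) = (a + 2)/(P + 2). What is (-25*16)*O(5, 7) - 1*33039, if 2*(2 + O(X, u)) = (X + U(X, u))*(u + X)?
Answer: -331273/7 ≈ -47325.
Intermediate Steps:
U(P, a) = (2 + a)/(2 + P)
O(X, u) = -2 + (X + u)*(X + (2 + u)/(2 + X))/2 (O(X, u) = -2 + ((X + (2 + u)/(2 + X))*(u + X))/2 = -2 + ((X + (2 + u)/(2 + X))*(X + u))/2 = -2 + ((X + u)*(X + (2 + u)/(2 + X)))/2 = -2 + (X + u)*(X + (2 + u)/(2 + X))/2)
(-25*16)*O(5, 7) - 1*33039 = (-25*16)*((5*(2 + 7) + 7*(2 + 7) + (2 + 5)*(-4 + 5² + 5*7))/(2*(2 + 5))) - 1*33039 = -200*(5*9 + 7*9 + 7*(-4 + 25 + 35))/7 - 33039 = -200*(45 + 63 + 7*56)/7 - 33039 = -200*(45 + 63 + 392)/7 - 33039 = -200*500/7 - 33039 = -400*250/7 - 33039 = -100000/7 - 33039 = -331273/7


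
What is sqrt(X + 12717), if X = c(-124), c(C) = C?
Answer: 7*sqrt(257) ≈ 112.22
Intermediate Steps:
X = -124
sqrt(X + 12717) = sqrt(-124 + 12717) = sqrt(12593) = 7*sqrt(257)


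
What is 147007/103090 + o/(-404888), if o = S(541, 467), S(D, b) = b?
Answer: 29736613593/20869951960 ≈ 1.4249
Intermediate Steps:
o = 467
147007/103090 + o/(-404888) = 147007/103090 + 467/(-404888) = 147007*(1/103090) + 467*(-1/404888) = 147007/103090 - 467/404888 = 29736613593/20869951960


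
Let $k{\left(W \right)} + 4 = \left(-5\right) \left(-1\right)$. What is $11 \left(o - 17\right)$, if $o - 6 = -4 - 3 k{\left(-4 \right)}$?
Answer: $-198$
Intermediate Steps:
$k{\left(W \right)} = 1$ ($k{\left(W \right)} = -4 - -5 = -4 + 5 = 1$)
$o = -1$ ($o = 6 - 7 = -1$)
$11 \left(o - 17\right) = 11 \left(-1 - 17\right) = 11 \left(-18\right) = -198$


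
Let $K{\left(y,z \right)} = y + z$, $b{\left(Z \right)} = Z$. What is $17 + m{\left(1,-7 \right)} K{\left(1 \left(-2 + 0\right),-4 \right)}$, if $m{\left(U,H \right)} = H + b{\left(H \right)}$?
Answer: $101$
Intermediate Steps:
$m{\left(U,H \right)} = 2 H$ ($m{\left(U,H \right)} = H + H = 2 H$)
$17 + m{\left(1,-7 \right)} K{\left(1 \left(-2 + 0\right),-4 \right)} = 17 + 2 \left(-7\right) \left(1 \left(-2 + 0\right) - 4\right) = 17 - 14 \left(1 \left(-2\right) - 4\right) = 17 - 14 \left(-2 - 4\right) = 17 - -84 = 17 + 84 = 101$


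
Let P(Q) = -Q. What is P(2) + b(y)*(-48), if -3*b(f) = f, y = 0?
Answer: -2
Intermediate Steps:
b(f) = -f/3
P(2) + b(y)*(-48) = -1*2 - 1/3*0*(-48) = -2 + 0*(-48) = -2 + 0 = -2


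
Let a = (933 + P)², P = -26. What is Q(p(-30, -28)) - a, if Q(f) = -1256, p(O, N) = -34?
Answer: -823905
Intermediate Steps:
a = 822649 (a = (933 - 26)² = 907² = 822649)
Q(p(-30, -28)) - a = -1256 - 1*822649 = -1256 - 822649 = -823905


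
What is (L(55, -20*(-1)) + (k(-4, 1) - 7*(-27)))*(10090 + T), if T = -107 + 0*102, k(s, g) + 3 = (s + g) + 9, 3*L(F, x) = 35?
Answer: 6099613/3 ≈ 2.0332e+6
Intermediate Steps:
L(F, x) = 35/3 (L(F, x) = (⅓)*35 = 35/3)
k(s, g) = 6 + g + s (k(s, g) = -3 + ((s + g) + 9) = -3 + ((g + s) + 9) = -3 + (9 + g + s) = 6 + g + s)
T = -107 (T = -107 + 0 = -107)
(L(55, -20*(-1)) + (k(-4, 1) - 7*(-27)))*(10090 + T) = (35/3 + ((6 + 1 - 4) - 7*(-27)))*(10090 - 107) = (35/3 + (3 + 189))*9983 = (35/3 + 192)*9983 = (611/3)*9983 = 6099613/3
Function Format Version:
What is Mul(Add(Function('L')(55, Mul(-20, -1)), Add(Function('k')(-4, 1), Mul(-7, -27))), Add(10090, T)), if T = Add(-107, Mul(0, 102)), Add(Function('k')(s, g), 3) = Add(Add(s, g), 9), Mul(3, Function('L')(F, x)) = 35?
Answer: Rational(6099613, 3) ≈ 2.0332e+6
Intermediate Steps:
Function('L')(F, x) = Rational(35, 3) (Function('L')(F, x) = Mul(Rational(1, 3), 35) = Rational(35, 3))
Function('k')(s, g) = Add(6, g, s) (Function('k')(s, g) = Add(-3, Add(Add(s, g), 9)) = Add(-3, Add(Add(g, s), 9)) = Add(-3, Add(9, g, s)) = Add(6, g, s))
T = -107 (T = Add(-107, 0) = -107)
Mul(Add(Function('L')(55, Mul(-20, -1)), Add(Function('k')(-4, 1), Mul(-7, -27))), Add(10090, T)) = Mul(Add(Rational(35, 3), Add(Add(6, 1, -4), Mul(-7, -27))), Add(10090, -107)) = Mul(Add(Rational(35, 3), Add(3, 189)), 9983) = Mul(Add(Rational(35, 3), 192), 9983) = Mul(Rational(611, 3), 9983) = Rational(6099613, 3)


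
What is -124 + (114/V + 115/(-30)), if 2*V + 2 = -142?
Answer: -1553/12 ≈ -129.42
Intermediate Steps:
V = -72 (V = -1 + (½)*(-142) = -1 - 71 = -72)
-124 + (114/V + 115/(-30)) = -124 + (114/(-72) + 115/(-30)) = -124 + (114*(-1/72) + 115*(-1/30)) = -124 + (-19/12 - 23/6) = -124 - 65/12 = -1553/12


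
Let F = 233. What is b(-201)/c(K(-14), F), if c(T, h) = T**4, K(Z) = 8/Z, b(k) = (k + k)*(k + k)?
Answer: 97002801/64 ≈ 1.5157e+6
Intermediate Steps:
b(k) = 4*k**2 (b(k) = (2*k)*(2*k) = 4*k**2)
b(-201)/c(K(-14), F) = (4*(-201)**2)/((8/(-14))**4) = (4*40401)/((8*(-1/14))**4) = 161604/((-4/7)**4) = 161604/(256/2401) = 161604*(2401/256) = 97002801/64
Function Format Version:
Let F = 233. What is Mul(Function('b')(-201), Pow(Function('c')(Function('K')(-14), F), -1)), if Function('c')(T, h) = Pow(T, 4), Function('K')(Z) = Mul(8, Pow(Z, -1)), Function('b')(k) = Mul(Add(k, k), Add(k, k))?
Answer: Rational(97002801, 64) ≈ 1.5157e+6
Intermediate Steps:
Function('b')(k) = Mul(4, Pow(k, 2)) (Function('b')(k) = Mul(Mul(2, k), Mul(2, k)) = Mul(4, Pow(k, 2)))
Mul(Function('b')(-201), Pow(Function('c')(Function('K')(-14), F), -1)) = Mul(Mul(4, Pow(-201, 2)), Pow(Pow(Mul(8, Pow(-14, -1)), 4), -1)) = Mul(Mul(4, 40401), Pow(Pow(Mul(8, Rational(-1, 14)), 4), -1)) = Mul(161604, Pow(Pow(Rational(-4, 7), 4), -1)) = Mul(161604, Pow(Rational(256, 2401), -1)) = Mul(161604, Rational(2401, 256)) = Rational(97002801, 64)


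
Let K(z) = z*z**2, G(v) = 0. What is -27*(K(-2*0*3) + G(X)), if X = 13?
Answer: 0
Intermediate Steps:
K(z) = z**3
-27*(K(-2*0*3) + G(X)) = -27*((-2*0*3)**3 + 0) = -27*((0*3)**3 + 0) = -27*(0**3 + 0) = -27*(0 + 0) = -27*0 = 0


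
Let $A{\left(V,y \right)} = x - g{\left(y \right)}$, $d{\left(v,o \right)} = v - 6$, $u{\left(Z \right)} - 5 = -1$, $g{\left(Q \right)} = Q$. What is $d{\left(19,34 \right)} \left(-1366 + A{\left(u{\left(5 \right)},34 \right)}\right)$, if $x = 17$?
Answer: $-17979$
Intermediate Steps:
$u{\left(Z \right)} = 4$ ($u{\left(Z \right)} = 5 - 1 = 4$)
$d{\left(v,o \right)} = -6 + v$ ($d{\left(v,o \right)} = v - 6 = -6 + v$)
$A{\left(V,y \right)} = 17 - y$
$d{\left(19,34 \right)} \left(-1366 + A{\left(u{\left(5 \right)},34 \right)}\right) = \left(-6 + 19\right) \left(-1366 + \left(17 - 34\right)\right) = 13 \left(-1366 + \left(17 - 34\right)\right) = 13 \left(-1366 - 17\right) = 13 \left(-1383\right) = -17979$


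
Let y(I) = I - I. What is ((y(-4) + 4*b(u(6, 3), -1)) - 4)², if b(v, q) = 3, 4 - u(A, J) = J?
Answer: 64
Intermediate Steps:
u(A, J) = 4 - J
y(I) = 0
((y(-4) + 4*b(u(6, 3), -1)) - 4)² = ((0 + 4*3) - 4)² = ((0 + 12) - 4)² = (12 - 4)² = 8² = 64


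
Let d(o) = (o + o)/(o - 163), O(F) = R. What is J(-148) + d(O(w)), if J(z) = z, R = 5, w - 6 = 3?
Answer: -11697/79 ≈ -148.06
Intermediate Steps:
w = 9 (w = 6 + 3 = 9)
O(F) = 5
d(o) = 2*o/(-163 + o) (d(o) = (2*o)/(-163 + o) = 2*o/(-163 + o))
J(-148) + d(O(w)) = -148 + 2*5/(-163 + 5) = -148 + 2*5/(-158) = -148 + 2*5*(-1/158) = -148 - 5/79 = -11697/79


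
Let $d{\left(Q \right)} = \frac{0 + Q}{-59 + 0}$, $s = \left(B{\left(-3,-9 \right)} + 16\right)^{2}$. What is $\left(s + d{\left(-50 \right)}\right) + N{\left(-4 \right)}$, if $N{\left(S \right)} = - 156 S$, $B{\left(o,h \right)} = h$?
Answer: $\frac{39757}{59} \approx 673.85$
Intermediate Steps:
$s = 49$ ($s = \left(-9 + 16\right)^{2} = 7^{2} = 49$)
$d{\left(Q \right)} = - \frac{Q}{59}$ ($d{\left(Q \right)} = \frac{Q}{-59} = Q \left(- \frac{1}{59}\right) = - \frac{Q}{59}$)
$\left(s + d{\left(-50 \right)}\right) + N{\left(-4 \right)} = \left(49 - - \frac{50}{59}\right) - -624 = \left(49 + \frac{50}{59}\right) + 624 = \frac{2941}{59} + 624 = \frac{39757}{59}$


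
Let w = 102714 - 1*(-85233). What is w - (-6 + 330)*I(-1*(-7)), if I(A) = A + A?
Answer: 183411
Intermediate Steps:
I(A) = 2*A
w = 187947 (w = 102714 + 85233 = 187947)
w - (-6 + 330)*I(-1*(-7)) = 187947 - (-6 + 330)*2*(-1*(-7)) = 187947 - 324*2*7 = 187947 - 324*14 = 187947 - 1*4536 = 187947 - 4536 = 183411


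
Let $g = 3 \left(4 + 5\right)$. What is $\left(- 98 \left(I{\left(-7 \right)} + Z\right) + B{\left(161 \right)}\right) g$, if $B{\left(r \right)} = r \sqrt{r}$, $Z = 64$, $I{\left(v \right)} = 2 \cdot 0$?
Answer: $-169344 + 4347 \sqrt{161} \approx -1.1419 \cdot 10^{5}$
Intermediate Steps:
$I{\left(v \right)} = 0$
$B{\left(r \right)} = r^{\frac{3}{2}}$
$g = 27$ ($g = 3 \cdot 9 = 27$)
$\left(- 98 \left(I{\left(-7 \right)} + Z\right) + B{\left(161 \right)}\right) g = \left(- 98 \left(0 + 64\right) + 161^{\frac{3}{2}}\right) 27 = \left(\left(-98\right) 64 + 161 \sqrt{161}\right) 27 = \left(-6272 + 161 \sqrt{161}\right) 27 = -169344 + 4347 \sqrt{161}$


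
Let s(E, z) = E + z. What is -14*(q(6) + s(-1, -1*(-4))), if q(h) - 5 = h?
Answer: -196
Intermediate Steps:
q(h) = 5 + h
-14*(q(6) + s(-1, -1*(-4))) = -14*((5 + 6) + (-1 - 1*(-4))) = -14*(11 + (-1 + 4)) = -14*(11 + 3) = -14*14 = -196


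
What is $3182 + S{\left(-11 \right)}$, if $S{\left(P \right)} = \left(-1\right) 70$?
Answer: $3112$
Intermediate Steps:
$S{\left(P \right)} = -70$
$3182 + S{\left(-11 \right)} = 3182 - 70 = 3112$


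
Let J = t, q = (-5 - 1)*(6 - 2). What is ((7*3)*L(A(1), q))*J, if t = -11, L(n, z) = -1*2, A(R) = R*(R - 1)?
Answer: 462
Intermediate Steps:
A(R) = R*(-1 + R)
q = -24 (q = -6*4 = -24)
L(n, z) = -2
J = -11
((7*3)*L(A(1), q))*J = ((7*3)*(-2))*(-11) = (21*(-2))*(-11) = -42*(-11) = 462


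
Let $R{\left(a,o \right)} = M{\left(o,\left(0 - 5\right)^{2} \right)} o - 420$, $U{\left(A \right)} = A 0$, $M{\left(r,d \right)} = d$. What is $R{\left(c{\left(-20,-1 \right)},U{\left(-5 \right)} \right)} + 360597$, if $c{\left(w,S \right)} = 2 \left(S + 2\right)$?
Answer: $360177$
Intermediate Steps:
$c{\left(w,S \right)} = 4 + 2 S$ ($c{\left(w,S \right)} = 2 \left(2 + S\right) = 4 + 2 S$)
$U{\left(A \right)} = 0$
$R{\left(a,o \right)} = -420 + 25 o$ ($R{\left(a,o \right)} = \left(0 - 5\right)^{2} o - 420 = \left(-5\right)^{2} o - 420 = 25 o - 420 = -420 + 25 o$)
$R{\left(c{\left(-20,-1 \right)},U{\left(-5 \right)} \right)} + 360597 = \left(-420 + 25 \cdot 0\right) + 360597 = \left(-420 + 0\right) + 360597 = -420 + 360597 = 360177$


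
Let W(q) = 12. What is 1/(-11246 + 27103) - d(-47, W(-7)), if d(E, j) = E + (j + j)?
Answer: 364712/15857 ≈ 23.000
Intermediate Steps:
d(E, j) = E + 2*j
1/(-11246 + 27103) - d(-47, W(-7)) = 1/(-11246 + 27103) - (-47 + 2*12) = 1/15857 - (-47 + 24) = 1/15857 - 1*(-23) = 1/15857 + 23 = 364712/15857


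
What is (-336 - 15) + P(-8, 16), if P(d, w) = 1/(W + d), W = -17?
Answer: -8776/25 ≈ -351.04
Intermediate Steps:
P(d, w) = 1/(-17 + d)
(-336 - 15) + P(-8, 16) = (-336 - 15) + 1/(-17 - 8) = -351 + 1/(-25) = -351 - 1/25 = -8776/25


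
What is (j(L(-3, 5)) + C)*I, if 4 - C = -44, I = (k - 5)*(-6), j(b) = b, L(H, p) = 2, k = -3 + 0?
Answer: 2400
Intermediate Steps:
k = -3
I = 48 (I = (-3 - 5)*(-6) = -8*(-6) = 48)
C = 48 (C = 4 - 1*(-44) = 4 + 44 = 48)
(j(L(-3, 5)) + C)*I = (2 + 48)*48 = 50*48 = 2400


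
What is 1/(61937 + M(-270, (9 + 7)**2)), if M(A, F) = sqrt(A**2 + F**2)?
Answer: 61937/3836053533 - 2*sqrt(34609)/3836053533 ≈ 1.6049e-5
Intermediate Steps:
1/(61937 + M(-270, (9 + 7)**2)) = 1/(61937 + sqrt((-270)**2 + ((9 + 7)**2)**2)) = 1/(61937 + sqrt(72900 + (16**2)**2)) = 1/(61937 + sqrt(72900 + 256**2)) = 1/(61937 + sqrt(72900 + 65536)) = 1/(61937 + sqrt(138436)) = 1/(61937 + 2*sqrt(34609))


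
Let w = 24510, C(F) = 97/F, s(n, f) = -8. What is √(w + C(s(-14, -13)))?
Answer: √391966/4 ≈ 156.52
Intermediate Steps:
√(w + C(s(-14, -13))) = √(24510 + 97/(-8)) = √(24510 + 97*(-⅛)) = √(24510 - 97/8) = √(195983/8) = √391966/4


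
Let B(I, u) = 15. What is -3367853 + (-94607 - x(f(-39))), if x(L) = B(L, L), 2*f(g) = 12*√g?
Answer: -3462475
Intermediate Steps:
f(g) = 6*√g (f(g) = (12*√g)/2 = 6*√g)
x(L) = 15
-3367853 + (-94607 - x(f(-39))) = -3367853 + (-94607 - 1*15) = -3367853 + (-94607 - 15) = -3367853 - 94622 = -3462475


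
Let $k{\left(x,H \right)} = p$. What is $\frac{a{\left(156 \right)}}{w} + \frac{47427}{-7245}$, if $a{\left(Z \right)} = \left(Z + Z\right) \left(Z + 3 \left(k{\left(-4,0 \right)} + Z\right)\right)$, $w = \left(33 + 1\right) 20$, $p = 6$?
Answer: $\frac{11824601}{41055} \approx 288.02$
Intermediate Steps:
$k{\left(x,H \right)} = 6$
$w = 680$ ($w = 34 \cdot 20 = 680$)
$a{\left(Z \right)} = 2 Z \left(18 + 4 Z\right)$ ($a{\left(Z \right)} = \left(Z + Z\right) \left(Z + 3 \left(6 + Z\right)\right) = 2 Z \left(Z + \left(18 + 3 Z\right)\right) = 2 Z \left(18 + 4 Z\right)$)
$\frac{a{\left(156 \right)}}{w} + \frac{47427}{-7245} = \frac{4 \cdot 156 \left(9 + 2 \cdot 156\right)}{680} + \frac{47427}{-7245} = 4 \cdot 156 \left(9 + 312\right) \frac{1}{680} + 47427 \left(- \frac{1}{7245}\right) = 4 \cdot 156 \cdot 321 \cdot \frac{1}{680} - \frac{15809}{2415} = 200304 \cdot \frac{1}{680} - \frac{15809}{2415} = \frac{25038}{85} - \frac{15809}{2415} = \frac{11824601}{41055}$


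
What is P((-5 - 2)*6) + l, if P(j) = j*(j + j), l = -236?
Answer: 3292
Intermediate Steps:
P(j) = 2*j² (P(j) = j*(2*j) = 2*j²)
P((-5 - 2)*6) + l = 2*((-5 - 2)*6)² - 236 = 2*(-7*6)² - 236 = 2*(-42)² - 236 = 2*1764 - 236 = 3528 - 236 = 3292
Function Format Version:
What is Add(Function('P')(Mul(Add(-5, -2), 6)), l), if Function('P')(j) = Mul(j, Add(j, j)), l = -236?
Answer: 3292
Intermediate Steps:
Function('P')(j) = Mul(2, Pow(j, 2)) (Function('P')(j) = Mul(j, Mul(2, j)) = Mul(2, Pow(j, 2)))
Add(Function('P')(Mul(Add(-5, -2), 6)), l) = Add(Mul(2, Pow(Mul(Add(-5, -2), 6), 2)), -236) = Add(Mul(2, Pow(Mul(-7, 6), 2)), -236) = Add(Mul(2, Pow(-42, 2)), -236) = Add(Mul(2, 1764), -236) = Add(3528, -236) = 3292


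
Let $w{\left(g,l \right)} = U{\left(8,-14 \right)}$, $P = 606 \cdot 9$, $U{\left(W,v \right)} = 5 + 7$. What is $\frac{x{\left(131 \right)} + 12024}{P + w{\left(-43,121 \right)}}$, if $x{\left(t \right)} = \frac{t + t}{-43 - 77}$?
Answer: $\frac{721309}{327960} \approx 2.1994$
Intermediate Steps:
$U{\left(W,v \right)} = 12$
$P = 5454$
$x{\left(t \right)} = - \frac{t}{60}$ ($x{\left(t \right)} = \frac{2 t}{-120} = 2 t \left(- \frac{1}{120}\right) = - \frac{t}{60}$)
$w{\left(g,l \right)} = 12$
$\frac{x{\left(131 \right)} + 12024}{P + w{\left(-43,121 \right)}} = \frac{\left(- \frac{1}{60}\right) 131 + 12024}{5454 + 12} = \frac{- \frac{131}{60} + 12024}{5466} = \frac{721309}{60} \cdot \frac{1}{5466} = \frac{721309}{327960}$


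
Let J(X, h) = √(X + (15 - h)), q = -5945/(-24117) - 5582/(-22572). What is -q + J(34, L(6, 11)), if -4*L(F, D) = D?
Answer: -44801939/90728154 + 3*√23/2 ≈ 6.6999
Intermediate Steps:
L(F, D) = -D/4
q = 44801939/90728154 (q = -5945*(-1/24117) - 5582*(-1/22572) = 5945/24117 + 2791/11286 = 44801939/90728154 ≈ 0.49380)
J(X, h) = √(15 + X - h)
-q + J(34, L(6, 11)) = -1*44801939/90728154 + √(15 + 34 - (-1)*11/4) = -44801939/90728154 + √(15 + 34 - 1*(-11/4)) = -44801939/90728154 + √(15 + 34 + 11/4) = -44801939/90728154 + √(207/4) = -44801939/90728154 + 3*√23/2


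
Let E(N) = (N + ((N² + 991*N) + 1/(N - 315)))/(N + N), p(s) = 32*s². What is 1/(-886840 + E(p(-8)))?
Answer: -7098368/6284327157759 ≈ -1.1295e-6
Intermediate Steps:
E(N) = (N² + 1/(-315 + N) + 992*N)/(2*N) (E(N) = (N + ((N² + 991*N) + 1/(-315 + N)))/((2*N)) = (N + (N² + 1/(-315 + N) + 991*N))*(1/(2*N)) = (N² + 1/(-315 + N) + 992*N)*(1/(2*N)) = (N² + 1/(-315 + N) + 992*N)/(2*N))
1/(-886840 + E(p(-8))) = 1/(-886840 + (1 + (32*(-8)²)³ - 9999360*(-8)² + 677*(32*(-8)²)²)/(2*((32*(-8)²))*(-315 + 32*(-8)²))) = 1/(-886840 + (1 + (32*64)³ - 9999360*64 + 677*(32*64)²)/(2*((32*64))*(-315 + 32*64))) = 1/(-886840 + (½)*(1 + 2048³ - 312480*2048 + 677*2048²)/(2048*(-315 + 2048))) = 1/(-886840 + (½)*(1/2048)*(1 + 8589934592 - 639959040 + 677*4194304)/1733) = 1/(-886840 + (½)*(1/2048)*(1/1733)*(1 + 8589934592 - 639959040 + 2839543808)) = 1/(-886840 + (½)*(1/2048)*(1/1733)*10789519361) = 1/(-886840 + 10789519361/7098368) = 1/(-6284327157759/7098368) = -7098368/6284327157759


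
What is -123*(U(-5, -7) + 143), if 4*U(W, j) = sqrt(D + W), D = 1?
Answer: -17589 - 123*I/2 ≈ -17589.0 - 61.5*I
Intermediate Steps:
U(W, j) = sqrt(1 + W)/4
-123*(U(-5, -7) + 143) = -123*(sqrt(1 - 5)/4 + 143) = -123*(sqrt(-4)/4 + 143) = -123*((2*I)/4 + 143) = -123*(I/2 + 143) = -123*(143 + I/2) = -17589 - 123*I/2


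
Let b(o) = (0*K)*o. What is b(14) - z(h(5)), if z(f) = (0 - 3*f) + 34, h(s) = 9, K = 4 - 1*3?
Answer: -7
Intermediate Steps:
K = 1 (K = 4 - 3 = 1)
b(o) = 0 (b(o) = (0*1)*o = 0*o = 0)
z(f) = 34 - 3*f (z(f) = -3*f + 34 = 34 - 3*f)
b(14) - z(h(5)) = 0 - (34 - 3*9) = 0 - (34 - 27) = 0 - 1*7 = 0 - 7 = -7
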